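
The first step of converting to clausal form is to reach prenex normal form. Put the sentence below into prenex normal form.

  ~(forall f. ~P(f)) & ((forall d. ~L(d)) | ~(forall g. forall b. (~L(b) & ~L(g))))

Drive negations inward (¬∀x A ≡ ∃x ¬A, ¬∃x A ≡ ∀x ¬A, De Morgan for ∧/∨):
  (exists f. P(f)) & ((forall d. ~L(d)) | (exists g. exists b. (L(b) | L(g))))
All bound variables are already distinct, so no renaming is needed.
Pull the quantifiers to the front (each side's bound variable is not free in the other side):
  exists f. forall d. exists g. exists b. (P(f) & (~L(d) | L(b) | L(g)))

exists f. forall d. exists g. exists b. (P(f) & (~L(d) | L(b) | L(g)))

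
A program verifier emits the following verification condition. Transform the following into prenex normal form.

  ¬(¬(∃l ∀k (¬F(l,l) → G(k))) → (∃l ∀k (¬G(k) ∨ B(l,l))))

∀l ∃k ∀v ∃x (¬F(l,l) ∧ ¬G(k) ∧ G(x) ∧ ¬B(v,v))

Eliminate → and ↔ using ¬ and ∨.
  ¬(¬¬(∃l ∀k (¬¬F(l,l) ∨ G(k))) ∨ (∃l ∀k (¬G(k) ∨ B(l,l))))
Drive negations inward (¬∀x A ≡ ∃x ¬A, ¬∃x A ≡ ∀x ¬A, De Morgan for ∧/∨):
  (∀l ∃k (¬F(l,l) ∧ ¬G(k))) ∧ (∀l ∃k (G(k) ∧ ¬B(l,l)))
Rename bound variables to avoid capture: l↦v, k↦x.
  (∀l ∃k (¬F(l,l) ∧ ¬G(k))) ∧ (∀v ∃x (G(x) ∧ ¬B(v,v)))
Finally move all quantifiers to the prefix:
  ∀l ∃k ∀v ∃x (¬F(l,l) ∧ ¬G(k) ∧ G(x) ∧ ¬B(v,v))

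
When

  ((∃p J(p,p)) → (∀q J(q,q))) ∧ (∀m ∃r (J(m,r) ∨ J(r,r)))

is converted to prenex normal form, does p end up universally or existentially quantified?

universal

First replace A → B with ¬A ∨ B.
  (¬(∃p J(p,p)) ∨ (∀q J(q,q))) ∧ (∀m ∃r (J(m,r) ∨ J(r,r)))
Move each ¬ inward, flipping quantifiers it crosses:
  ((∀p ¬J(p,p)) ∨ (∀q J(q,q))) ∧ (∀m ∃r (J(m,r) ∨ J(r,r)))
Finally move all quantifiers to the prefix:
  ∀p ∀q ∀m ∃r ((¬J(p,p) ∨ J(q,q)) ∧ (J(m,r) ∨ J(r,r)))
The quantifier ∃p sits under an odd number of negations (counting the antecedent side of each →), so it flips to ∀p.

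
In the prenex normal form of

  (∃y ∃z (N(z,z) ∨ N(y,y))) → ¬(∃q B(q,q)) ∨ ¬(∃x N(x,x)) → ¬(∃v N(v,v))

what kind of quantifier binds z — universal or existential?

Eliminate → and ↔ using ¬ and ∨.
  ¬(∃y ∃z (N(z,z) ∨ N(y,y))) ∨ ¬(¬(∃q B(q,q)) ∨ ¬(∃x N(x,x))) ∨ ¬(∃v N(v,v))
Move each ¬ inward, flipping quantifiers it crosses:
  (∀y ∀z (¬N(z,z) ∧ ¬N(y,y))) ∨ (∃q B(q,q)) ∧ (∃x N(x,x)) ∨ (∀v ¬N(v,v))
All bound variables are already distinct, so no renaming is needed.
Finally move all quantifiers to the prefix:
  ∀y ∀z ∃q ∃x ∀v (¬N(z,z) ∧ ¬N(y,y) ∨ B(q,q) ∧ N(x,x) ∨ ¬N(v,v))
The quantifier ∃z sits under an odd number of negations (counting the antecedent side of each →), so it flips to ∀z.

universal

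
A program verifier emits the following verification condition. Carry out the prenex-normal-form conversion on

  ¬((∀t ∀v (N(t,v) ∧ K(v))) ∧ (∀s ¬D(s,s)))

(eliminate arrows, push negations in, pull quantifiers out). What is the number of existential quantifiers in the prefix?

3

Push ¬ through the quantifiers and connectives to reach negation normal form:
  (∃t ∃v (¬N(t,v) ∨ ¬K(v))) ∨ (∃s D(s,s))
Finally move all quantifiers to the prefix:
  ∃t ∃v ∃s (¬N(t,v) ∨ ¬K(v) ∨ D(s,s))
The prefix is ∃t ∃v ∃s: 0 universal, 3 existential.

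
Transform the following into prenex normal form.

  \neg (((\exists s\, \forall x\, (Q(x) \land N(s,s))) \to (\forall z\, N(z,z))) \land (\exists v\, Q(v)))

\exists s\, \forall x\, \exists z\, \forall v\, (Q(x) \land N(s,s) \land \neg N(z,z) \lor \neg Q(v))

Rewrite implications/biconditionals: A → B as ¬A ∨ B.
  \neg ((\neg (\exists s\, \forall x\, (Q(x) \land N(s,s))) \lor (\forall z\, N(z,z))) \land (\exists v\, Q(v)))
Drive negations inward (¬∀x A ≡ ∃x ¬A, ¬∃x A ≡ ∀x ¬A, De Morgan for ∧/∨):
  (\exists s\, \forall x\, (Q(x) \land N(s,s))) \land (\exists z\, \neg N(z,z)) \lor (\forall v\, \neg Q(v))
Finally move all quantifiers to the prefix:
  \exists s\, \forall x\, \exists z\, \forall v\, (Q(x) \land N(s,s) \land \neg N(z,z) \lor \neg Q(v))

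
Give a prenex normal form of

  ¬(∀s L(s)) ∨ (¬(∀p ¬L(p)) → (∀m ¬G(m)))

∃s ∀p ∀m (¬L(s) ∨ ¬L(p) ∨ ¬G(m))

First replace A → B with ¬A ∨ B.
  ¬(∀s L(s)) ∨ ¬¬(∀p ¬L(p)) ∨ (∀m ¬G(m))
Push ¬ through the quantifiers and connectives to reach negation normal form:
  (∃s ¬L(s)) ∨ (∀p ¬L(p)) ∨ (∀m ¬G(m))
Finally move all quantifiers to the prefix:
  ∃s ∀p ∀m (¬L(s) ∨ ¬L(p) ∨ ¬G(m))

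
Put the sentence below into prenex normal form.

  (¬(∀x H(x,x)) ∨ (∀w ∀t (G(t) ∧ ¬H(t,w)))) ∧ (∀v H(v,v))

Drive negations inward (¬∀x A ≡ ∃x ¬A, ¬∃x A ≡ ∀x ¬A, De Morgan for ∧/∨):
  ((∃x ¬H(x,x)) ∨ (∀w ∀t (G(t) ∧ ¬H(t,w)))) ∧ (∀v H(v,v))
All bound variables are already distinct, so no renaming is needed.
Pull the quantifiers to the front (each side's bound variable is not free in the other side):
  ∃x ∀w ∀t ∀v ((¬H(x,x) ∨ G(t) ∧ ¬H(t,w)) ∧ H(v,v))

∃x ∀w ∀t ∀v ((¬H(x,x) ∨ G(t) ∧ ¬H(t,w)) ∧ H(v,v))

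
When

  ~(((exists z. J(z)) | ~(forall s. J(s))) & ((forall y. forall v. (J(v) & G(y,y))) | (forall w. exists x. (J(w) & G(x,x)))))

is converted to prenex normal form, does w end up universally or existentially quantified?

Push ¬ through the quantifiers and connectives to reach negation normal form:
  (forall z. ~J(z)) & (forall s. J(s)) | (exists y. exists v. (~J(v) | ~G(y,y))) & (exists w. forall x. (~J(w) | ~G(x,x)))
All bound variables are already distinct, so no renaming is needed.
Pull the quantifiers to the front (each side's bound variable is not free in the other side):
  forall z. forall s. exists y. exists v. exists w. forall x. (~J(z) & J(s) | (~J(v) | ~G(y,y)) & (~J(w) | ~G(x,x)))
The quantifier forall w sits under an odd number of negations, so it flips to exists w.

existential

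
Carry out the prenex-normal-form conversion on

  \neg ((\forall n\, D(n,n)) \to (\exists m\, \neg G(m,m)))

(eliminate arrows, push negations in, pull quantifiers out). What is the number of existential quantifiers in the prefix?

Eliminate → and ↔ using ¬ and ∨.
  \neg (\neg (\forall n\, D(n,n)) \lor (\exists m\, \neg G(m,m)))
Push ¬ through the quantifiers and connectives to reach negation normal form:
  (\forall n\, D(n,n)) \land (\forall m\, G(m,m))
All bound variables are already distinct, so no renaming is needed.
Pull the quantifiers to the front (each side's bound variable is not free in the other side):
  \forall n\, \forall m\, (D(n,n) \land G(m,m))
The prefix is \forall n \forall m: 2 universal, 0 existential.

0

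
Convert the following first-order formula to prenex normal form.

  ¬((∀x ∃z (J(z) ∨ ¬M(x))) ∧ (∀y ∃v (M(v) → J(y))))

Rewrite implications/biconditionals: A → B as ¬A ∨ B.
  ¬((∀x ∃z (J(z) ∨ ¬M(x))) ∧ (∀y ∃v (¬M(v) ∨ J(y))))
Move each ¬ inward, flipping quantifiers it crosses:
  (∃x ∀z (¬J(z) ∧ M(x))) ∨ (∃y ∀v (M(v) ∧ ¬J(y)))
All bound variables are already distinct, so no renaming is needed.
Pull the quantifiers to the front (each side's bound variable is not free in the other side):
  ∃x ∀z ∃y ∀v (¬J(z) ∧ M(x) ∨ M(v) ∧ ¬J(y))

∃x ∀z ∃y ∀v (¬J(z) ∧ M(x) ∨ M(v) ∧ ¬J(y))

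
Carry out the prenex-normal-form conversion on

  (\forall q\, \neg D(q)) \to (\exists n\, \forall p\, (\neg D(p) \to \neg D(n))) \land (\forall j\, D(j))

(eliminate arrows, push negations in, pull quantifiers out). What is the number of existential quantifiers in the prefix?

Eliminate → and ↔ using ¬ and ∨.
  \neg (\forall q\, \neg D(q)) \lor (\exists n\, \forall p\, (\neg \neg D(p) \lor \neg D(n))) \land (\forall j\, D(j))
Move each ¬ inward, flipping quantifiers it crosses:
  (\exists q\, D(q)) \lor (\exists n\, \forall p\, (D(p) \lor \neg D(n))) \land (\forall j\, D(j))
All bound variables are already distinct, so no renaming is needed.
Finally move all quantifiers to the prefix:
  \exists q\, \exists n\, \forall p\, \forall j\, (D(q) \lor (D(p) \lor \neg D(n)) \land D(j))
The prefix is \exists q \exists n \forall p \forall j: 2 universal, 2 existential.

2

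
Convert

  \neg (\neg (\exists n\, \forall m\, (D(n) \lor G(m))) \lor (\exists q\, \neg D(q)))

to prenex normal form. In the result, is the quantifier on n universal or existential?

existential

Drive negations inward (¬∀x A ≡ ∃x ¬A, ¬∃x A ≡ ∀x ¬A, De Morgan for ∧/∨):
  (\exists n\, \forall m\, (D(n) \lor G(m))) \land (\forall q\, D(q))
Extract every quantifier outward, since the variables are now distinct and don't occur free across branches:
  \exists n\, \forall m\, \forall q\, ((D(n) \lor G(m)) \land D(q))
The quantifier \exists n sits under an even number of negations, so it remains existential.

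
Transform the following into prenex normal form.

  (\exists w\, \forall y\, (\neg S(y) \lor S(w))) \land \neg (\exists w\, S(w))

\exists w\, \forall y\, \forall t\, ((\neg S(y) \lor S(w)) \land \neg S(t))

Move each ¬ inward, flipping quantifiers it crosses:
  (\exists w\, \forall y\, (\neg S(y) \lor S(w))) \land (\forall w\, \neg S(w))
Rename bound variables to avoid capture: w↦t.
  (\exists w\, \forall y\, (\neg S(y) \lor S(w))) \land (\forall t\, \neg S(t))
Finally move all quantifiers to the prefix:
  \exists w\, \forall y\, \forall t\, ((\neg S(y) \lor S(w)) \land \neg S(t))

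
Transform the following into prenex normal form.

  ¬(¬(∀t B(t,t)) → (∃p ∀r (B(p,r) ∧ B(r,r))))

∃t ∀p ∃r (¬B(t,t) ∧ (¬B(p,r) ∨ ¬B(r,r)))

Eliminate → and ↔ using ¬ and ∨.
  ¬(¬¬(∀t B(t,t)) ∨ (∃p ∀r (B(p,r) ∧ B(r,r))))
Drive negations inward (¬∀x A ≡ ∃x ¬A, ¬∃x A ≡ ∀x ¬A, De Morgan for ∧/∨):
  (∃t ¬B(t,t)) ∧ (∀p ∃r (¬B(p,r) ∨ ¬B(r,r)))
All bound variables are already distinct, so no renaming is needed.
Extract every quantifier outward, since the variables are now distinct and don't occur free across branches:
  ∃t ∀p ∃r (¬B(t,t) ∧ (¬B(p,r) ∨ ¬B(r,r)))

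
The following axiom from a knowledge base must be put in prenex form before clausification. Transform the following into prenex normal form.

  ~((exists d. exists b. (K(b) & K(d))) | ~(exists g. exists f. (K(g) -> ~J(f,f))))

forall d. forall b. exists g. exists f. ((~K(b) | ~K(d)) & (~K(g) | ~J(f,f)))

First replace A → B with ¬A ∨ B.
  ~((exists d. exists b. (K(b) & K(d))) | ~(exists g. exists f. (~K(g) | ~J(f,f))))
Drive negations inward (¬∀x A ≡ ∃x ¬A, ¬∃x A ≡ ∀x ¬A, De Morgan for ∧/∨):
  (forall d. forall b. (~K(b) | ~K(d))) & (exists g. exists f. (~K(g) | ~J(f,f)))
All bound variables are already distinct, so no renaming is needed.
Pull the quantifiers to the front (each side's bound variable is not free in the other side):
  forall d. forall b. exists g. exists f. ((~K(b) | ~K(d)) & (~K(g) | ~J(f,f)))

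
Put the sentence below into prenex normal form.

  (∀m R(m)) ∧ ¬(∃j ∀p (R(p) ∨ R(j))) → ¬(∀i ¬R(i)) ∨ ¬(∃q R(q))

First replace A → B with ¬A ∨ B.
  ¬((∀m R(m)) ∧ ¬(∃j ∀p (R(p) ∨ R(j)))) ∨ ¬(∀i ¬R(i)) ∨ ¬(∃q R(q))
Drive negations inward (¬∀x A ≡ ∃x ¬A, ¬∃x A ≡ ∀x ¬A, De Morgan for ∧/∨):
  (∃m ¬R(m)) ∨ (∃j ∀p (R(p) ∨ R(j))) ∨ (∃i R(i)) ∨ (∀q ¬R(q))
Finally move all quantifiers to the prefix:
  ∃m ∃j ∀p ∃i ∀q (¬R(m) ∨ R(p) ∨ R(j) ∨ R(i) ∨ ¬R(q))

∃m ∃j ∀p ∃i ∀q (¬R(m) ∨ R(p) ∨ R(j) ∨ R(i) ∨ ¬R(q))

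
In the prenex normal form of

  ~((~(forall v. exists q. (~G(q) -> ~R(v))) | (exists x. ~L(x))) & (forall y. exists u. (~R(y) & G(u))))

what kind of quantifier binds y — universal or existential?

existential

Rewrite implications/biconditionals: A → B as ¬A ∨ B.
  ~((~(forall v. exists q. (~~G(q) | ~R(v))) | (exists x. ~L(x))) & (forall y. exists u. (~R(y) & G(u))))
Move each ¬ inward, flipping quantifiers it crosses:
  (forall v. exists q. (G(q) | ~R(v))) & (forall x. L(x)) | (exists y. forall u. (R(y) | ~G(u)))
All bound variables are already distinct, so no renaming is needed.
Pull the quantifiers to the front (each side's bound variable is not free in the other side):
  forall v. exists q. forall x. exists y. forall u. ((G(q) | ~R(v)) & L(x) | R(y) | ~G(u))
The quantifier forall y sits under an odd number of negations (counting the antecedent side of each →), so it flips to exists y.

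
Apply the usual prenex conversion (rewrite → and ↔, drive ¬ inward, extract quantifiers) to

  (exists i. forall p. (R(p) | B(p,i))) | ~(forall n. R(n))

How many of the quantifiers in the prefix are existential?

2

Move each ¬ inward, flipping quantifiers it crosses:
  (exists i. forall p. (R(p) | B(p,i))) | (exists n. ~R(n))
Pull the quantifiers to the front (each side's bound variable is not free in the other side):
  exists i. forall p. exists n. (R(p) | B(p,i) | ~R(n))
The prefix is exists i forall p exists n: 1 universal, 2 existential.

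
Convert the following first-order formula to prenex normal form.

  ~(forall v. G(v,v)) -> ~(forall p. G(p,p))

Rewrite implications/biconditionals: A → B as ¬A ∨ B.
  ~~(forall v. G(v,v)) | ~(forall p. G(p,p))
Drive negations inward (¬∀x A ≡ ∃x ¬A, ¬∃x A ≡ ∀x ¬A, De Morgan for ∧/∨):
  (forall v. G(v,v)) | (exists p. ~G(p,p))
All bound variables are already distinct, so no renaming is needed.
Finally move all quantifiers to the prefix:
  forall v. exists p. (G(v,v) | ~G(p,p))

forall v. exists p. (G(v,v) | ~G(p,p))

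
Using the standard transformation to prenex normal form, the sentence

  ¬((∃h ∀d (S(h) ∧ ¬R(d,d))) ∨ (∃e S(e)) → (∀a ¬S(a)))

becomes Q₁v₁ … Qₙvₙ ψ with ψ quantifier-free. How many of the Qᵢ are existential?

3

Rewrite implications/biconditionals: A → B as ¬A ∨ B.
  ¬(¬((∃h ∀d (S(h) ∧ ¬R(d,d))) ∨ (∃e S(e))) ∨ (∀a ¬S(a)))
Push ¬ through the quantifiers and connectives to reach negation normal form:
  ((∃h ∀d (S(h) ∧ ¬R(d,d))) ∨ (∃e S(e))) ∧ (∃a S(a))
All bound variables are already distinct, so no renaming is needed.
Pull the quantifiers to the front (each side's bound variable is not free in the other side):
  ∃h ∀d ∃e ∃a ((S(h) ∧ ¬R(d,d) ∨ S(e)) ∧ S(a))
The prefix is ∃h ∀d ∃e ∃a: 1 universal, 3 existential.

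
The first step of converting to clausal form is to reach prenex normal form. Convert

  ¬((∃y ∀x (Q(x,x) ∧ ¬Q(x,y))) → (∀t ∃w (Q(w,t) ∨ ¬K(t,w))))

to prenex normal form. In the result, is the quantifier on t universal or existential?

First replace A → B with ¬A ∨ B.
  ¬(¬(∃y ∀x (Q(x,x) ∧ ¬Q(x,y))) ∨ (∀t ∃w (Q(w,t) ∨ ¬K(t,w))))
Drive negations inward (¬∀x A ≡ ∃x ¬A, ¬∃x A ≡ ∀x ¬A, De Morgan for ∧/∨):
  (∃y ∀x (Q(x,x) ∧ ¬Q(x,y))) ∧ (∃t ∀w (¬Q(w,t) ∧ K(t,w)))
Finally move all quantifiers to the prefix:
  ∃y ∀x ∃t ∀w (Q(x,x) ∧ ¬Q(x,y) ∧ ¬Q(w,t) ∧ K(t,w))
The quantifier ∀t sits under an odd number of negations (counting the antecedent side of each →), so it flips to ∃t.

existential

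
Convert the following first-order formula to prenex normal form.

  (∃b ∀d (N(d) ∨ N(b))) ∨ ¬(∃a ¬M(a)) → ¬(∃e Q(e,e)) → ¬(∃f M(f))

First replace A → B with ¬A ∨ B.
  ¬((∃b ∀d (N(d) ∨ N(b))) ∨ ¬(∃a ¬M(a))) ∨ ¬¬(∃e Q(e,e)) ∨ ¬(∃f M(f))
Move each ¬ inward, flipping quantifiers it crosses:
  (∀b ∃d (¬N(d) ∧ ¬N(b))) ∧ (∃a ¬M(a)) ∨ (∃e Q(e,e)) ∨ (∀f ¬M(f))
Finally move all quantifiers to the prefix:
  ∀b ∃d ∃a ∃e ∀f (¬N(d) ∧ ¬N(b) ∧ ¬M(a) ∨ Q(e,e) ∨ ¬M(f))

∀b ∃d ∃a ∃e ∀f (¬N(d) ∧ ¬N(b) ∧ ¬M(a) ∨ Q(e,e) ∨ ¬M(f))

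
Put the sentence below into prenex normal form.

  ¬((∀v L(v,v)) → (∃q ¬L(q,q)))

Rewrite implications/biconditionals: A → B as ¬A ∨ B.
  ¬(¬(∀v L(v,v)) ∨ (∃q ¬L(q,q)))
Push ¬ through the quantifiers and connectives to reach negation normal form:
  (∀v L(v,v)) ∧ (∀q L(q,q))
Extract every quantifier outward, since the variables are now distinct and don't occur free across branches:
  ∀v ∀q (L(v,v) ∧ L(q,q))

∀v ∀q (L(v,v) ∧ L(q,q))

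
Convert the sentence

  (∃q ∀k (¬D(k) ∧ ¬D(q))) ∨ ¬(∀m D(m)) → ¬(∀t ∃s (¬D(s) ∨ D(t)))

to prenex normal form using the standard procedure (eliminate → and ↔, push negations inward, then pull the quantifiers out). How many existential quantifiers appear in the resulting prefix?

Eliminate → and ↔ using ¬ and ∨.
  ¬((∃q ∀k (¬D(k) ∧ ¬D(q))) ∨ ¬(∀m D(m))) ∨ ¬(∀t ∃s (¬D(s) ∨ D(t)))
Move each ¬ inward, flipping quantifiers it crosses:
  (∀q ∃k (D(k) ∨ D(q))) ∧ (∀m D(m)) ∨ (∃t ∀s (D(s) ∧ ¬D(t)))
All bound variables are already distinct, so no renaming is needed.
Extract every quantifier outward, since the variables are now distinct and don't occur free across branches:
  ∀q ∃k ∀m ∃t ∀s ((D(k) ∨ D(q)) ∧ D(m) ∨ D(s) ∧ ¬D(t))
The prefix is ∀q ∃k ∀m ∃t ∀s: 3 universal, 2 existential.

2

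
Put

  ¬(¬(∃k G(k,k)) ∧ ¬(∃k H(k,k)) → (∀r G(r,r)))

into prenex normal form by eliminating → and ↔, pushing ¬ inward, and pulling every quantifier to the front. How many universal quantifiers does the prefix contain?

Rewrite implications/biconditionals: A → B as ¬A ∨ B.
  ¬(¬(¬(∃k G(k,k)) ∧ ¬(∃k H(k,k))) ∨ (∀r G(r,r)))
Drive negations inward (¬∀x A ≡ ∃x ¬A, ¬∃x A ≡ ∀x ¬A, De Morgan for ∧/∨):
  (∀k ¬G(k,k)) ∧ (∀k ¬H(k,k)) ∧ (∃r ¬G(r,r))
Give each quantifier a distinct variable: k↦b.
  (∀k ¬G(k,k)) ∧ (∀b ¬H(b,b)) ∧ (∃r ¬G(r,r))
Extract every quantifier outward, since the variables are now distinct and don't occur free across branches:
  ∀k ∀b ∃r (¬G(k,k) ∧ ¬H(b,b) ∧ ¬G(r,r))
The prefix is ∀k ∀b ∃r: 2 universal, 1 existential.

2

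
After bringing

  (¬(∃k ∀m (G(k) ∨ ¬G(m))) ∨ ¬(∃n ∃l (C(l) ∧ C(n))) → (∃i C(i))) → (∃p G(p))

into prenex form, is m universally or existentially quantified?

existential

First replace A → B with ¬A ∨ B.
  ¬(¬(¬(∃k ∀m (G(k) ∨ ¬G(m))) ∨ ¬(∃n ∃l (C(l) ∧ C(n)))) ∨ (∃i C(i))) ∨ (∃p G(p))
Move each ¬ inward, flipping quantifiers it crosses:
  ((∀k ∃m (¬G(k) ∧ G(m))) ∨ (∀n ∀l (¬C(l) ∨ ¬C(n)))) ∧ (∀i ¬C(i)) ∨ (∃p G(p))
All bound variables are already distinct, so no renaming is needed.
Finally move all quantifiers to the prefix:
  ∀k ∃m ∀n ∀l ∀i ∃p ((¬G(k) ∧ G(m) ∨ ¬C(l) ∨ ¬C(n)) ∧ ¬C(i) ∨ G(p))
The quantifier ∀m sits under an odd number of negations (counting the antecedent side of each →), so it flips to ∃m.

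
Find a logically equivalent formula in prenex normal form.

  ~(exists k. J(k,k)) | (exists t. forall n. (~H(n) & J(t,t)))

Drive negations inward (¬∀x A ≡ ∃x ¬A, ¬∃x A ≡ ∀x ¬A, De Morgan for ∧/∨):
  (forall k. ~J(k,k)) | (exists t. forall n. (~H(n) & J(t,t)))
Extract every quantifier outward, since the variables are now distinct and don't occur free across branches:
  forall k. exists t. forall n. (~J(k,k) | ~H(n) & J(t,t))

forall k. exists t. forall n. (~J(k,k) | ~H(n) & J(t,t))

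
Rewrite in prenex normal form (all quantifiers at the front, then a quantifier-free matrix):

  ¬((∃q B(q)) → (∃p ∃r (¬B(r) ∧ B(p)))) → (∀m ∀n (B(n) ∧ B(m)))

∀q ∃p ∃r ∀m ∀n (¬B(q) ∨ ¬B(r) ∧ B(p) ∨ B(n) ∧ B(m))

Eliminate → and ↔ using ¬ and ∨.
  ¬¬(¬(∃q B(q)) ∨ (∃p ∃r (¬B(r) ∧ B(p)))) ∨ (∀m ∀n (B(n) ∧ B(m)))
Move each ¬ inward, flipping quantifiers it crosses:
  (∀q ¬B(q)) ∨ (∃p ∃r (¬B(r) ∧ B(p))) ∨ (∀m ∀n (B(n) ∧ B(m)))
All bound variables are already distinct, so no renaming is needed.
Finally move all quantifiers to the prefix:
  ∀q ∃p ∃r ∀m ∀n (¬B(q) ∨ ¬B(r) ∧ B(p) ∨ B(n) ∧ B(m))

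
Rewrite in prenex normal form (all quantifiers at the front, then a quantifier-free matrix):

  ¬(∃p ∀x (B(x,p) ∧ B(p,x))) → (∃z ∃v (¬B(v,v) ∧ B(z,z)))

Eliminate → and ↔ using ¬ and ∨.
  ¬¬(∃p ∀x (B(x,p) ∧ B(p,x))) ∨ (∃z ∃v (¬B(v,v) ∧ B(z,z)))
Drive negations inward (¬∀x A ≡ ∃x ¬A, ¬∃x A ≡ ∀x ¬A, De Morgan for ∧/∨):
  (∃p ∀x (B(x,p) ∧ B(p,x))) ∨ (∃z ∃v (¬B(v,v) ∧ B(z,z)))
Pull the quantifiers to the front (each side's bound variable is not free in the other side):
  ∃p ∀x ∃z ∃v (B(x,p) ∧ B(p,x) ∨ ¬B(v,v) ∧ B(z,z))

∃p ∀x ∃z ∃v (B(x,p) ∧ B(p,x) ∨ ¬B(v,v) ∧ B(z,z))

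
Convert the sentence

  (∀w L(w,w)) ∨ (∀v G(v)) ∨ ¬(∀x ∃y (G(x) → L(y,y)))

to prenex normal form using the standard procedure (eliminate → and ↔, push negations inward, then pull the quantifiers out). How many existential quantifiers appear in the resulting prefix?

Eliminate → and ↔ using ¬ and ∨.
  (∀w L(w,w)) ∨ (∀v G(v)) ∨ ¬(∀x ∃y (¬G(x) ∨ L(y,y)))
Move each ¬ inward, flipping quantifiers it crosses:
  (∀w L(w,w)) ∨ (∀v G(v)) ∨ (∃x ∀y (G(x) ∧ ¬L(y,y)))
Finally move all quantifiers to the prefix:
  ∀w ∀v ∃x ∀y (L(w,w) ∨ G(v) ∨ G(x) ∧ ¬L(y,y))
The prefix is ∀w ∀v ∃x ∀y: 3 universal, 1 existential.

1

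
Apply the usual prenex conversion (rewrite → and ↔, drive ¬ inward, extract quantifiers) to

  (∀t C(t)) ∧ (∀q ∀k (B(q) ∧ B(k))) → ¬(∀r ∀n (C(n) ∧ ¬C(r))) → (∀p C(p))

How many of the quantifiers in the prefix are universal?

3

Eliminate → and ↔ using ¬ and ∨.
  ¬((∀t C(t)) ∧ (∀q ∀k (B(q) ∧ B(k)))) ∨ ¬¬(∀r ∀n (C(n) ∧ ¬C(r))) ∨ (∀p C(p))
Move each ¬ inward, flipping quantifiers it crosses:
  (∃t ¬C(t)) ∨ (∃q ∃k (¬B(q) ∨ ¬B(k))) ∨ (∀r ∀n (C(n) ∧ ¬C(r))) ∨ (∀p C(p))
All bound variables are already distinct, so no renaming is needed.
Pull the quantifiers to the front (each side's bound variable is not free in the other side):
  ∃t ∃q ∃k ∀r ∀n ∀p (¬C(t) ∨ ¬B(q) ∨ ¬B(k) ∨ C(n) ∧ ¬C(r) ∨ C(p))
The prefix is ∃t ∃q ∃k ∀r ∀n ∀p: 3 universal, 3 existential.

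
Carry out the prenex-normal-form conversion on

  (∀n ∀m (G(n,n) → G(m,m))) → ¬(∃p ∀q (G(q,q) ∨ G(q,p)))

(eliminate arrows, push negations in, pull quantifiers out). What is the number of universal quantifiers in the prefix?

1

Rewrite implications/biconditionals: A → B as ¬A ∨ B.
  ¬(∀n ∀m (¬G(n,n) ∨ G(m,m))) ∨ ¬(∃p ∀q (G(q,q) ∨ G(q,p)))
Drive negations inward (¬∀x A ≡ ∃x ¬A, ¬∃x A ≡ ∀x ¬A, De Morgan for ∧/∨):
  (∃n ∃m (G(n,n) ∧ ¬G(m,m))) ∨ (∀p ∃q (¬G(q,q) ∧ ¬G(q,p)))
All bound variables are already distinct, so no renaming is needed.
Pull the quantifiers to the front (each side's bound variable is not free in the other side):
  ∃n ∃m ∀p ∃q (G(n,n) ∧ ¬G(m,m) ∨ ¬G(q,q) ∧ ¬G(q,p))
The prefix is ∃n ∃m ∀p ∃q: 1 universal, 3 existential.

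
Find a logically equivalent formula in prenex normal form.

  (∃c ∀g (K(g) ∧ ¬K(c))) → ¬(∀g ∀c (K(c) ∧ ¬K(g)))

Rewrite implications/biconditionals: A → B as ¬A ∨ B.
  ¬(∃c ∀g (K(g) ∧ ¬K(c))) ∨ ¬(∀g ∀c (K(c) ∧ ¬K(g)))
Move each ¬ inward, flipping quantifiers it crosses:
  (∀c ∃g (¬K(g) ∨ K(c))) ∨ (∃g ∃c (¬K(c) ∨ K(g)))
Standardize variables apart so no two quantifiers bind the same name: g↦y1, c↦v.
  (∀c ∃g (¬K(g) ∨ K(c))) ∨ (∃y1 ∃v (¬K(v) ∨ K(y1)))
Extract every quantifier outward, since the variables are now distinct and don't occur free across branches:
  ∀c ∃g ∃y1 ∃v (¬K(g) ∨ K(c) ∨ ¬K(v) ∨ K(y1))

∀c ∃g ∃y1 ∃v (¬K(g) ∨ K(c) ∨ ¬K(v) ∨ K(y1))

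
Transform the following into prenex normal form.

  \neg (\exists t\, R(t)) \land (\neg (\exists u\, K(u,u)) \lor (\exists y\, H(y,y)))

Move each ¬ inward, flipping quantifiers it crosses:
  (\forall t\, \neg R(t)) \land ((\forall u\, \neg K(u,u)) \lor (\exists y\, H(y,y)))
Extract every quantifier outward, since the variables are now distinct and don't occur free across branches:
  \forall t\, \forall u\, \exists y\, (\neg R(t) \land (\neg K(u,u) \lor H(y,y)))

\forall t\, \forall u\, \exists y\, (\neg R(t) \land (\neg K(u,u) \lor H(y,y)))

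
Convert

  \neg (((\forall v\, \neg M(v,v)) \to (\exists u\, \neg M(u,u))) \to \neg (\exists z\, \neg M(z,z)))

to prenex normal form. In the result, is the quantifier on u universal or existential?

existential

First replace A → B with ¬A ∨ B.
  \neg (\neg (\neg (\forall v\, \neg M(v,v)) \lor (\exists u\, \neg M(u,u))) \lor \neg (\exists z\, \neg M(z,z)))
Push ¬ through the quantifiers and connectives to reach negation normal form:
  ((\exists v\, M(v,v)) \lor (\exists u\, \neg M(u,u))) \land (\exists z\, \neg M(z,z))
All bound variables are already distinct, so no renaming is needed.
Pull the quantifiers to the front (each side's bound variable is not free in the other side):
  \exists v\, \exists u\, \exists z\, ((M(v,v) \lor \neg M(u,u)) \land \neg M(z,z))
The quantifier \exists u sits under an even number of negations (counting the antecedent side of each →), so it remains existential.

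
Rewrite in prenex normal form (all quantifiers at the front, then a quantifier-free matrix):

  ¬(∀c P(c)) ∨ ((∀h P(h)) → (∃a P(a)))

∃c ∃h ∃a (¬P(c) ∨ ¬P(h) ∨ P(a))

First replace A → B with ¬A ∨ B.
  ¬(∀c P(c)) ∨ ¬(∀h P(h)) ∨ (∃a P(a))
Drive negations inward (¬∀x A ≡ ∃x ¬A, ¬∃x A ≡ ∀x ¬A, De Morgan for ∧/∨):
  (∃c ¬P(c)) ∨ (∃h ¬P(h)) ∨ (∃a P(a))
Finally move all quantifiers to the prefix:
  ∃c ∃h ∃a (¬P(c) ∨ ¬P(h) ∨ P(a))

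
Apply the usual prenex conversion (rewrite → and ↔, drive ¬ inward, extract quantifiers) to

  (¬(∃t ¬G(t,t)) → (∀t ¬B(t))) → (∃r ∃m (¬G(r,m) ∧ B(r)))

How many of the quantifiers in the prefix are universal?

Eliminate → and ↔ using ¬ and ∨.
  ¬(¬¬(∃t ¬G(t,t)) ∨ (∀t ¬B(t))) ∨ (∃r ∃m (¬G(r,m) ∧ B(r)))
Drive negations inward (¬∀x A ≡ ∃x ¬A, ¬∃x A ≡ ∀x ¬A, De Morgan for ∧/∨):
  (∀t G(t,t)) ∧ (∃t B(t)) ∨ (∃r ∃m (¬G(r,m) ∧ B(r)))
Give each quantifier a distinct variable: t↦s.
  (∀t G(t,t)) ∧ (∃s B(s)) ∨ (∃r ∃m (¬G(r,m) ∧ B(r)))
Finally move all quantifiers to the prefix:
  ∀t ∃s ∃r ∃m (G(t,t) ∧ B(s) ∨ ¬G(r,m) ∧ B(r))
The prefix is ∀t ∃s ∃r ∃m: 1 universal, 3 existential.

1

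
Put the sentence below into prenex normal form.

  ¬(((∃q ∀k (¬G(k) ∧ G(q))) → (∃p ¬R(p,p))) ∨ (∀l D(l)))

∃q ∀k ∀p ∃l (¬G(k) ∧ G(q) ∧ R(p,p) ∧ ¬D(l))

Eliminate → and ↔ using ¬ and ∨.
  ¬(¬(∃q ∀k (¬G(k) ∧ G(q))) ∨ (∃p ¬R(p,p)) ∨ (∀l D(l)))
Drive negations inward (¬∀x A ≡ ∃x ¬A, ¬∃x A ≡ ∀x ¬A, De Morgan for ∧/∨):
  (∃q ∀k (¬G(k) ∧ G(q))) ∧ (∀p R(p,p)) ∧ (∃l ¬D(l))
Extract every quantifier outward, since the variables are now distinct and don't occur free across branches:
  ∃q ∀k ∀p ∃l (¬G(k) ∧ G(q) ∧ R(p,p) ∧ ¬D(l))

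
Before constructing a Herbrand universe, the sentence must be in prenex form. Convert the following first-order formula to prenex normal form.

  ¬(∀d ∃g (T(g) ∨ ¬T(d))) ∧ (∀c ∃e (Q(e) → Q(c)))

Rewrite implications/biconditionals: A → B as ¬A ∨ B.
  ¬(∀d ∃g (T(g) ∨ ¬T(d))) ∧ (∀c ∃e (¬Q(e) ∨ Q(c)))
Push ¬ through the quantifiers and connectives to reach negation normal form:
  (∃d ∀g (¬T(g) ∧ T(d))) ∧ (∀c ∃e (¬Q(e) ∨ Q(c)))
All bound variables are already distinct, so no renaming is needed.
Pull the quantifiers to the front (each side's bound variable is not free in the other side):
  ∃d ∀g ∀c ∃e (¬T(g) ∧ T(d) ∧ (¬Q(e) ∨ Q(c)))

∃d ∀g ∀c ∃e (¬T(g) ∧ T(d) ∧ (¬Q(e) ∨ Q(c)))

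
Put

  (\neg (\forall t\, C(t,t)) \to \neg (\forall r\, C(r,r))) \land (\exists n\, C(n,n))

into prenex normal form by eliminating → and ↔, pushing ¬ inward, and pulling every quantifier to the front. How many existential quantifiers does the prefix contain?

2

Eliminate → and ↔ using ¬ and ∨.
  (\neg \neg (\forall t\, C(t,t)) \lor \neg (\forall r\, C(r,r))) \land (\exists n\, C(n,n))
Drive negations inward (¬∀x A ≡ ∃x ¬A, ¬∃x A ≡ ∀x ¬A, De Morgan for ∧/∨):
  ((\forall t\, C(t,t)) \lor (\exists r\, \neg C(r,r))) \land (\exists n\, C(n,n))
All bound variables are already distinct, so no renaming is needed.
Pull the quantifiers to the front (each side's bound variable is not free in the other side):
  \forall t\, \exists r\, \exists n\, ((C(t,t) \lor \neg C(r,r)) \land C(n,n))
The prefix is \forall t \exists r \exists n: 1 universal, 2 existential.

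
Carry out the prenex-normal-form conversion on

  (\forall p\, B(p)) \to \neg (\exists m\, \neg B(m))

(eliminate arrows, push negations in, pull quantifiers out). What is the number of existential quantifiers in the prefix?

Rewrite implications/biconditionals: A → B as ¬A ∨ B.
  \neg (\forall p\, B(p)) \lor \neg (\exists m\, \neg B(m))
Drive negations inward (¬∀x A ≡ ∃x ¬A, ¬∃x A ≡ ∀x ¬A, De Morgan for ∧/∨):
  (\exists p\, \neg B(p)) \lor (\forall m\, B(m))
Extract every quantifier outward, since the variables are now distinct and don't occur free across branches:
  \exists p\, \forall m\, (\neg B(p) \lor B(m))
The prefix is \exists p \forall m: 1 universal, 1 existential.

1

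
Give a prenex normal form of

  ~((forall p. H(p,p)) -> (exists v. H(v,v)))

forall p. forall v. (H(p,p) & ~H(v,v))

First replace A → B with ¬A ∨ B.
  ~(~(forall p. H(p,p)) | (exists v. H(v,v)))
Move each ¬ inward, flipping quantifiers it crosses:
  (forall p. H(p,p)) & (forall v. ~H(v,v))
All bound variables are already distinct, so no renaming is needed.
Finally move all quantifiers to the prefix:
  forall p. forall v. (H(p,p) & ~H(v,v))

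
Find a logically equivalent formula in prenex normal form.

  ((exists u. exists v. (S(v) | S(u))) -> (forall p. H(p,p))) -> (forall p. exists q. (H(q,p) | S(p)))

exists u. exists v. exists p. forall z. exists q. ((S(v) | S(u)) & ~H(p,p) | H(q,z) | S(z))

Eliminate → and ↔ using ¬ and ∨.
  ~(~(exists u. exists v. (S(v) | S(u))) | (forall p. H(p,p))) | (forall p. exists q. (H(q,p) | S(p)))
Push ¬ through the quantifiers and connectives to reach negation normal form:
  (exists u. exists v. (S(v) | S(u))) & (exists p. ~H(p,p)) | (forall p. exists q. (H(q,p) | S(p)))
Standardize variables apart so no two quantifiers bind the same name: p↦z.
  (exists u. exists v. (S(v) | S(u))) & (exists p. ~H(p,p)) | (forall z. exists q. (H(q,z) | S(z)))
Finally move all quantifiers to the prefix:
  exists u. exists v. exists p. forall z. exists q. ((S(v) | S(u)) & ~H(p,p) | H(q,z) | S(z))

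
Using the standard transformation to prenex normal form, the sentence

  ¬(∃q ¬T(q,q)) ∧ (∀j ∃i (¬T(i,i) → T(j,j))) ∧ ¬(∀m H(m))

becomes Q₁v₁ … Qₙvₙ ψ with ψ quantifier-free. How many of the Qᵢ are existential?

2

Rewrite implications/biconditionals: A → B as ¬A ∨ B.
  ¬(∃q ¬T(q,q)) ∧ (∀j ∃i (¬¬T(i,i) ∨ T(j,j))) ∧ ¬(∀m H(m))
Push ¬ through the quantifiers and connectives to reach negation normal form:
  (∀q T(q,q)) ∧ (∀j ∃i (T(i,i) ∨ T(j,j))) ∧ (∃m ¬H(m))
Extract every quantifier outward, since the variables are now distinct and don't occur free across branches:
  ∀q ∀j ∃i ∃m (T(q,q) ∧ (T(i,i) ∨ T(j,j)) ∧ ¬H(m))
The prefix is ∀q ∀j ∃i ∃m: 2 universal, 2 existential.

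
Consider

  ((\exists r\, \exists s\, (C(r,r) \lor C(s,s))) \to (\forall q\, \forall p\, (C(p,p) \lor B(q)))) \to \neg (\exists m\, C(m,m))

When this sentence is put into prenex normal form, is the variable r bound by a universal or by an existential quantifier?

existential

Rewrite implications/biconditionals: A → B as ¬A ∨ B.
  \neg (\neg (\exists r\, \exists s\, (C(r,r) \lor C(s,s))) \lor (\forall q\, \forall p\, (C(p,p) \lor B(q)))) \lor \neg (\exists m\, C(m,m))
Move each ¬ inward, flipping quantifiers it crosses:
  (\exists r\, \exists s\, (C(r,r) \lor C(s,s))) \land (\exists q\, \exists p\, (\neg C(p,p) \land \neg B(q))) \lor (\forall m\, \neg C(m,m))
All bound variables are already distinct, so no renaming is needed.
Pull the quantifiers to the front (each side's bound variable is not free in the other side):
  \exists r\, \exists s\, \exists q\, \exists p\, \forall m\, ((C(r,r) \lor C(s,s)) \land \neg C(p,p) \land \neg B(q) \lor \neg C(m,m))
The quantifier \exists r sits under an even number of negations (counting the antecedent side of each →), so it remains existential.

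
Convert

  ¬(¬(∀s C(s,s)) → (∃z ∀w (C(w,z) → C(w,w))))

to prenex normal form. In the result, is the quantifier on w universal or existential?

First replace A → B with ¬A ∨ B.
  ¬(¬¬(∀s C(s,s)) ∨ (∃z ∀w (¬C(w,z) ∨ C(w,w))))
Move each ¬ inward, flipping quantifiers it crosses:
  (∃s ¬C(s,s)) ∧ (∀z ∃w (C(w,z) ∧ ¬C(w,w)))
Pull the quantifiers to the front (each side's bound variable is not free in the other side):
  ∃s ∀z ∃w (¬C(s,s) ∧ C(w,z) ∧ ¬C(w,w))
The quantifier ∀w sits under an odd number of negations (counting the antecedent side of each →), so it flips to ∃w.

existential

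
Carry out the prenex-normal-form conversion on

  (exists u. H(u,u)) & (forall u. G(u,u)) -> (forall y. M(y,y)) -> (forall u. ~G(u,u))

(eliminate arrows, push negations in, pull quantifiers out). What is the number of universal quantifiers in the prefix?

Eliminate → and ↔ using ¬ and ∨.
  ~((exists u. H(u,u)) & (forall u. G(u,u))) | ~(forall y. M(y,y)) | (forall u. ~G(u,u))
Move each ¬ inward, flipping quantifiers it crosses:
  (forall u. ~H(u,u)) | (exists u. ~G(u,u)) | (exists y. ~M(y,y)) | (forall u. ~G(u,u))
Rename bound variables to avoid capture: u↦x1, u↦c.
  (forall u. ~H(u,u)) | (exists x1. ~G(x1,x1)) | (exists y. ~M(y,y)) | (forall c. ~G(c,c))
Extract every quantifier outward, since the variables are now distinct and don't occur free across branches:
  forall u. exists x1. exists y. forall c. (~H(u,u) | ~G(x1,x1) | ~M(y,y) | ~G(c,c))
The prefix is forall u exists x1 exists y forall c: 2 universal, 2 existential.

2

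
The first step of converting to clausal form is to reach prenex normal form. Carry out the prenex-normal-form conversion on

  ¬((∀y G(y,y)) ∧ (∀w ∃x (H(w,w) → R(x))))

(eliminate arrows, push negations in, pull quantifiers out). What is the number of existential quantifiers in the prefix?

2

Eliminate → and ↔ using ¬ and ∨.
  ¬((∀y G(y,y)) ∧ (∀w ∃x (¬H(w,w) ∨ R(x))))
Move each ¬ inward, flipping quantifiers it crosses:
  (∃y ¬G(y,y)) ∨ (∃w ∀x (H(w,w) ∧ ¬R(x)))
Finally move all quantifiers to the prefix:
  ∃y ∃w ∀x (¬G(y,y) ∨ H(w,w) ∧ ¬R(x))
The prefix is ∃y ∃w ∀x: 1 universal, 2 existential.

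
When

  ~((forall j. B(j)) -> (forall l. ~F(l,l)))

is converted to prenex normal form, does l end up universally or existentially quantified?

Rewrite implications/biconditionals: A → B as ¬A ∨ B.
  ~(~(forall j. B(j)) | (forall l. ~F(l,l)))
Drive negations inward (¬∀x A ≡ ∃x ¬A, ¬∃x A ≡ ∀x ¬A, De Morgan for ∧/∨):
  (forall j. B(j)) & (exists l. F(l,l))
All bound variables are already distinct, so no renaming is needed.
Finally move all quantifiers to the prefix:
  forall j. exists l. (B(j) & F(l,l))
The quantifier forall l sits under an odd number of negations (counting the antecedent side of each →), so it flips to exists l.

existential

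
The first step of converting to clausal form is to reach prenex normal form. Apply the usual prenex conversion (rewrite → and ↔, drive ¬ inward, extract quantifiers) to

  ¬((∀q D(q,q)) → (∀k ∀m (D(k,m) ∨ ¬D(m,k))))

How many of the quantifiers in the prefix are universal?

First replace A → B with ¬A ∨ B.
  ¬(¬(∀q D(q,q)) ∨ (∀k ∀m (D(k,m) ∨ ¬D(m,k))))
Move each ¬ inward, flipping quantifiers it crosses:
  (∀q D(q,q)) ∧ (∃k ∃m (¬D(k,m) ∧ D(m,k)))
Finally move all quantifiers to the prefix:
  ∀q ∃k ∃m (D(q,q) ∧ ¬D(k,m) ∧ D(m,k))
The prefix is ∀q ∃k ∃m: 1 universal, 2 existential.

1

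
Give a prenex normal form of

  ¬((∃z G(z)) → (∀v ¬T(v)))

Eliminate → and ↔ using ¬ and ∨.
  ¬(¬(∃z G(z)) ∨ (∀v ¬T(v)))
Push ¬ through the quantifiers and connectives to reach negation normal form:
  (∃z G(z)) ∧ (∃v T(v))
Pull the quantifiers to the front (each side's bound variable is not free in the other side):
  ∃z ∃v (G(z) ∧ T(v))

∃z ∃v (G(z) ∧ T(v))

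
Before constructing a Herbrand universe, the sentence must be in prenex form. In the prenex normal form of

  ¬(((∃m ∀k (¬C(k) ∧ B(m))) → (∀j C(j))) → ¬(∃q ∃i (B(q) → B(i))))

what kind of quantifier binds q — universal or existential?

Rewrite implications/biconditionals: A → B as ¬A ∨ B.
  ¬(¬(¬(∃m ∀k (¬C(k) ∧ B(m))) ∨ (∀j C(j))) ∨ ¬(∃q ∃i (¬B(q) ∨ B(i))))
Push ¬ through the quantifiers and connectives to reach negation normal form:
  ((∀m ∃k (C(k) ∨ ¬B(m))) ∨ (∀j C(j))) ∧ (∃q ∃i (¬B(q) ∨ B(i)))
All bound variables are already distinct, so no renaming is needed.
Extract every quantifier outward, since the variables are now distinct and don't occur free across branches:
  ∀m ∃k ∀j ∃q ∃i ((C(k) ∨ ¬B(m) ∨ C(j)) ∧ (¬B(q) ∨ B(i)))
The quantifier ∃q sits under an even number of negations (counting the antecedent side of each →), so it remains existential.

existential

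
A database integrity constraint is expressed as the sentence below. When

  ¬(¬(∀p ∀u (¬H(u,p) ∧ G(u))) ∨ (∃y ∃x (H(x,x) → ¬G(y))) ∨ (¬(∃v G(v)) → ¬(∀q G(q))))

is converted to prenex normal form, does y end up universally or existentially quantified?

Rewrite implications/biconditionals: A → B as ¬A ∨ B.
  ¬(¬(∀p ∀u (¬H(u,p) ∧ G(u))) ∨ (∃y ∃x (¬H(x,x) ∨ ¬G(y))) ∨ ¬¬(∃v G(v)) ∨ ¬(∀q G(q)))
Push ¬ through the quantifiers and connectives to reach negation normal form:
  (∀p ∀u (¬H(u,p) ∧ G(u))) ∧ (∀y ∀x (H(x,x) ∧ G(y))) ∧ (∀v ¬G(v)) ∧ (∀q G(q))
Pull the quantifiers to the front (each side's bound variable is not free in the other side):
  ∀p ∀u ∀y ∀x ∀v ∀q (¬H(u,p) ∧ G(u) ∧ H(x,x) ∧ G(y) ∧ ¬G(v) ∧ G(q))
The quantifier ∃y sits under an odd number of negations (counting the antecedent side of each →), so it flips to ∀y.

universal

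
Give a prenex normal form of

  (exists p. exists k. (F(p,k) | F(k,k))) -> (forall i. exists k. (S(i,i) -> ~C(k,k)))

Rewrite implications/biconditionals: A → B as ¬A ∨ B.
  ~(exists p. exists k. (F(p,k) | F(k,k))) | (forall i. exists k. (~S(i,i) | ~C(k,k)))
Push ¬ through the quantifiers and connectives to reach negation normal form:
  (forall p. forall k. (~F(p,k) & ~F(k,k))) | (forall i. exists k. (~S(i,i) | ~C(k,k)))
Standardize variables apart so no two quantifiers bind the same name: k↦x.
  (forall p. forall k. (~F(p,k) & ~F(k,k))) | (forall i. exists x. (~S(i,i) | ~C(x,x)))
Finally move all quantifiers to the prefix:
  forall p. forall k. forall i. exists x. (~F(p,k) & ~F(k,k) | ~S(i,i) | ~C(x,x))

forall p. forall k. forall i. exists x. (~F(p,k) & ~F(k,k) | ~S(i,i) | ~C(x,x))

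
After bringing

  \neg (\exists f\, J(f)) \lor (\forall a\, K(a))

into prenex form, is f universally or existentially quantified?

universal

Push ¬ through the quantifiers and connectives to reach negation normal form:
  (\forall f\, \neg J(f)) \lor (\forall a\, K(a))
All bound variables are already distinct, so no renaming is needed.
Extract every quantifier outward, since the variables are now distinct and don't occur free across branches:
  \forall f\, \forall a\, (\neg J(f) \lor K(a))
The quantifier \exists f sits under an odd number of negations, so it flips to \forall f.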